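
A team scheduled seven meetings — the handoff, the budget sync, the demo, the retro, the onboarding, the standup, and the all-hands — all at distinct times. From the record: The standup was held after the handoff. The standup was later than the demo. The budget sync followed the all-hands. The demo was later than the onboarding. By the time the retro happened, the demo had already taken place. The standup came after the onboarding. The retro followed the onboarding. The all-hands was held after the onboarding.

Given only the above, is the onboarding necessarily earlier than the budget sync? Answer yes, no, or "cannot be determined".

yes

Chain the constraints: the onboarding → the all-hands → the budget sync. Each link is directly stated, so the onboarding comes before the budget sync.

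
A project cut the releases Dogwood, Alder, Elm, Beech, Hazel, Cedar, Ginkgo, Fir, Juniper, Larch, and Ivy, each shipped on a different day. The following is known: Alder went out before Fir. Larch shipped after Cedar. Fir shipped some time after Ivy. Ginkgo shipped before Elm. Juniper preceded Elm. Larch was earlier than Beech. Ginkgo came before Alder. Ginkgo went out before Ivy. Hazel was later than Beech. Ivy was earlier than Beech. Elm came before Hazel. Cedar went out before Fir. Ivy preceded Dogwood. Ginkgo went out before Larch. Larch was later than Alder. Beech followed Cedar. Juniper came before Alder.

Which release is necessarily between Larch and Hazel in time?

Tracing the constraints gives Larch → Beech → Hazel, so Beech sits after Larch and before Hazel.
No other release is forced both after Larch and before Hazel.

Beech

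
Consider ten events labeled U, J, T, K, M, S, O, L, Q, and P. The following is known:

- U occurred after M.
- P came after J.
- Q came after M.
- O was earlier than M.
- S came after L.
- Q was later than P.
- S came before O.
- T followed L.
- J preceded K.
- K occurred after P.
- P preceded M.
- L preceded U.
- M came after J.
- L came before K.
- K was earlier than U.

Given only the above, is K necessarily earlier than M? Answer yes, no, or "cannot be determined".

cannot be determined

No chain of stated constraints runs from K to M, and none runs from M to K either.
So the relative order of K and M is not fixed by the given facts.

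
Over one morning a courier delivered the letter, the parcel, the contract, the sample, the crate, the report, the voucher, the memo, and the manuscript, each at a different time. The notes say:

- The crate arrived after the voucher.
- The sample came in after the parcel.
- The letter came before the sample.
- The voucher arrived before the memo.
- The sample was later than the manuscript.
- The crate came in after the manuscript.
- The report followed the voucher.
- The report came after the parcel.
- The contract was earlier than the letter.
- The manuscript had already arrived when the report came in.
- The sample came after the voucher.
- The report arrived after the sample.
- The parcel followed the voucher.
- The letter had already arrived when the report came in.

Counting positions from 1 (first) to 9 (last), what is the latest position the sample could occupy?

The sample must come before the report — 1 item forced after it.
Everything else can be placed before the sample in some valid order, so the sample can sit as late as position 9 − 1 = 8.

8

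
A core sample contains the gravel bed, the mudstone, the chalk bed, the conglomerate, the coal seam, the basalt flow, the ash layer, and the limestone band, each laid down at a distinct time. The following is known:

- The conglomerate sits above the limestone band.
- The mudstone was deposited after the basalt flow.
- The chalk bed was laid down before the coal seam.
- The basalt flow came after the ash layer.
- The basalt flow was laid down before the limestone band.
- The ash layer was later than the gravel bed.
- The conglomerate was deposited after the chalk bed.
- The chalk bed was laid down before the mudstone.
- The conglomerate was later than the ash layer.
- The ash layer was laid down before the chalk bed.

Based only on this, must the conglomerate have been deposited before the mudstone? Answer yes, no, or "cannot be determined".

cannot be determined

No chain of stated constraints runs from the conglomerate to the mudstone, and none runs from the mudstone to the conglomerate either.
So the relative order of the conglomerate and the mudstone is not fixed by the given facts.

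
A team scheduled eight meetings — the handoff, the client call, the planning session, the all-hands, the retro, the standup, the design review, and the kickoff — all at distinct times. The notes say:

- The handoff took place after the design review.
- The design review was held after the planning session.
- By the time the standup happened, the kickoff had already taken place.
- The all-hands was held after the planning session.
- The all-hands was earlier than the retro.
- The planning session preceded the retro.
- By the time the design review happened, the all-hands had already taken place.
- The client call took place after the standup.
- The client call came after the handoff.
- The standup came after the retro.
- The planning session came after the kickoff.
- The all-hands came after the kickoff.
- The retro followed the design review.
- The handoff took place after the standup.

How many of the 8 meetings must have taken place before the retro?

Directly stated before the retro: the all-hands, the design review, and the planning session.
The kickoff reaches the retro via the kickoff → the all-hands → the retro.
That's the all-hands, the design review, the kickoff, and the planning session — 4 in all.

4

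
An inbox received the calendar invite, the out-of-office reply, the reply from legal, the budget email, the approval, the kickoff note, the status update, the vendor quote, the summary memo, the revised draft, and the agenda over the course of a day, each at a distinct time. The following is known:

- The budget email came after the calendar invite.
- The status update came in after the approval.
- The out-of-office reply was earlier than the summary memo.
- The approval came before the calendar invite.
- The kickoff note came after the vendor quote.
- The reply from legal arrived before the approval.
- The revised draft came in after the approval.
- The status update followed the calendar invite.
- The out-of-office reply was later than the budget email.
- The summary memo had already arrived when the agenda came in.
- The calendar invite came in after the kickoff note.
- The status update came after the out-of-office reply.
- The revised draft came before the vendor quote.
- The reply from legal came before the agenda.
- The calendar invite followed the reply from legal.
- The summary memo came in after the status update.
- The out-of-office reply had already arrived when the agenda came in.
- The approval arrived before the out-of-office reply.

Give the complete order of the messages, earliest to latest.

The constraints fix every adjacent pair, so only one ordering works:
the reply from legal → the approval → the revised draft → the vendor quote → the kickoff note → the calendar invite → the budget email → the out-of-office reply → the status update → the summary memo → the agenda.

the reply from legal, the approval, the revised draft, the vendor quote, the kickoff note, the calendar invite, the budget email, the out-of-office reply, the status update, the summary memo, the agenda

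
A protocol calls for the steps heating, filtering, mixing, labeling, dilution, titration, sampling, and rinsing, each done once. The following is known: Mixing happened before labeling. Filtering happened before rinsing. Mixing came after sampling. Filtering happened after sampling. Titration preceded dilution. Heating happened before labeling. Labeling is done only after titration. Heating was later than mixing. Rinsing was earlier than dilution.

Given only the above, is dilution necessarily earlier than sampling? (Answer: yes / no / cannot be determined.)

no

Tracing the constraints gives sampling → filtering → rinsing → dilution, so sampling must come before dilution.
That means dilution cannot be before sampling.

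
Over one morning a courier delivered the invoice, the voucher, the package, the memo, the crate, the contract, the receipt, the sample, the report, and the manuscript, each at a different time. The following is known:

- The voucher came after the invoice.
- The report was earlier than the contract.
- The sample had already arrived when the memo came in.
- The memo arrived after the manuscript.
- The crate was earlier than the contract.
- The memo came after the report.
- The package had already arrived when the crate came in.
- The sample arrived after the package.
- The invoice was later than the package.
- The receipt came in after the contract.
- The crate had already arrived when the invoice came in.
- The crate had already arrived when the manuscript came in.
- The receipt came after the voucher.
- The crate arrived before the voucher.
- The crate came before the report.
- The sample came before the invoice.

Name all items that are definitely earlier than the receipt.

the contract, the crate, the invoice, the package, the report, the sample, the voucher

Directly stated before the receipt: the contract and the voucher.
The crate reaches the receipt via the crate → the voucher → the receipt.
The invoice reaches the receipt via the invoice → the voucher → the receipt.
The package reaches the receipt via the package → the invoice → the voucher → the receipt.
Likewise the report and the sample each reach the receipt by chaining the stated constraints.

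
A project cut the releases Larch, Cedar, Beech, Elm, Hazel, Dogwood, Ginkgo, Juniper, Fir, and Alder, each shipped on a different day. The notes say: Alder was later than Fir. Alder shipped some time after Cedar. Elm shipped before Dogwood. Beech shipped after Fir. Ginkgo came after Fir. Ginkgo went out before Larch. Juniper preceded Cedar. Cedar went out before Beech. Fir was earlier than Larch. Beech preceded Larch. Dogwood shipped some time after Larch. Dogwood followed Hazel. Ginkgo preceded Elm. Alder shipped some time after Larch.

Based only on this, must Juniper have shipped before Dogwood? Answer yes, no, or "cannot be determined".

yes

Chain the constraints: Juniper → Cedar → Beech → Larch → Dogwood. Each link is directly stated, so Juniper comes before Dogwood.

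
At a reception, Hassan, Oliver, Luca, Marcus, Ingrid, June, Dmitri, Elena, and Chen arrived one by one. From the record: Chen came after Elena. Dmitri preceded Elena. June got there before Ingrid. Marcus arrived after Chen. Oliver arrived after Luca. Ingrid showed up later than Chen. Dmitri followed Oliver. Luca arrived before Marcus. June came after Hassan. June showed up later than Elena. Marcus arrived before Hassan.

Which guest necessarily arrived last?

Ingrid

Every other guest has a chain of constraints placing them before Ingrid, so Ingrid is last.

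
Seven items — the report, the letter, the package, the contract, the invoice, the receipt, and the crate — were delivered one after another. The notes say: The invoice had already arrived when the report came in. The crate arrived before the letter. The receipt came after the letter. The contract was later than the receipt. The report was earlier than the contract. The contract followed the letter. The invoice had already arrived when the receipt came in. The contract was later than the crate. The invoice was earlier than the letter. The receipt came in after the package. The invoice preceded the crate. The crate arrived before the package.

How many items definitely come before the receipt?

4

Directly stated before the receipt: the invoice, the letter, and the package.
The crate reaches the receipt via the crate → the package → the receipt.
That's the crate, the invoice, the letter, and the package — 4 in all.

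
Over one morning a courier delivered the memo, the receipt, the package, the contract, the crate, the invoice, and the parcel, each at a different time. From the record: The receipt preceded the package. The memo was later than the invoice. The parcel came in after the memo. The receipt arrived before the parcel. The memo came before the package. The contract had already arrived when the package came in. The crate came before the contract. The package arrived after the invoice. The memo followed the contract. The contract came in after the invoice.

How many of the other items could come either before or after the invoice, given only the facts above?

Forced after the invoice: the contract, the memo, the package, and the parcel.
That leaves the crate and the receipt with no forced order relative to the invoice — 2.

2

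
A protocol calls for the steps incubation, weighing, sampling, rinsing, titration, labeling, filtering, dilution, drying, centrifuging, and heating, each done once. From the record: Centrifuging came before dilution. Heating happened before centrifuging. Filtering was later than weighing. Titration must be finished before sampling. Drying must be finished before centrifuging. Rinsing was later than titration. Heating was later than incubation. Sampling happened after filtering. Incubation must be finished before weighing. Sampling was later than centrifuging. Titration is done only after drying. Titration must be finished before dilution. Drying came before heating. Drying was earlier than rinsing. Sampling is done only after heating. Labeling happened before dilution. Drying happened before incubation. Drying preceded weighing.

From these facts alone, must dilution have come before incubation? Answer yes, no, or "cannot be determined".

no

Tracing the constraints gives incubation → heating → centrifuging → dilution, so incubation must come before dilution.
That means dilution cannot be before incubation.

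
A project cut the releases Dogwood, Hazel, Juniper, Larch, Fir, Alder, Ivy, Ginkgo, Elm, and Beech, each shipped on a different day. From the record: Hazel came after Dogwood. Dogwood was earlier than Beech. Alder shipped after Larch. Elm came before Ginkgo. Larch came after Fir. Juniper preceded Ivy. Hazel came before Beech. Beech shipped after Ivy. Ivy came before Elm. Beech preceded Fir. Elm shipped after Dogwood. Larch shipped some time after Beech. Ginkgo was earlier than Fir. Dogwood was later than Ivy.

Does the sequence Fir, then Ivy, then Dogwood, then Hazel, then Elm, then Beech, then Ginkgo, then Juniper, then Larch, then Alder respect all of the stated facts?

The constraints require Beech before Fir, but in the proposed sequence Fir appears ahead of Beech. That one violation is enough.

no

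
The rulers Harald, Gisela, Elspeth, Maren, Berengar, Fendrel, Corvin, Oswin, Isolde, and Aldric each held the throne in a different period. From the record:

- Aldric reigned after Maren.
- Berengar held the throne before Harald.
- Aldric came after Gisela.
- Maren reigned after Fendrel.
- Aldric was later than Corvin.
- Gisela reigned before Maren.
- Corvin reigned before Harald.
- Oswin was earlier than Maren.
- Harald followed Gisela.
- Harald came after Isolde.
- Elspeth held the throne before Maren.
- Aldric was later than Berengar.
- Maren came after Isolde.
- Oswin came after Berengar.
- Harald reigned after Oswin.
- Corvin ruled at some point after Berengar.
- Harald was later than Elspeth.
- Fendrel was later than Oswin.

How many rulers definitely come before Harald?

Directly stated before Harald: Berengar, Corvin, Elspeth, Gisela, Isolde, and Oswin.
That's Berengar, Corvin, Elspeth, Gisela, Isolde, and Oswin — 6 in all.

6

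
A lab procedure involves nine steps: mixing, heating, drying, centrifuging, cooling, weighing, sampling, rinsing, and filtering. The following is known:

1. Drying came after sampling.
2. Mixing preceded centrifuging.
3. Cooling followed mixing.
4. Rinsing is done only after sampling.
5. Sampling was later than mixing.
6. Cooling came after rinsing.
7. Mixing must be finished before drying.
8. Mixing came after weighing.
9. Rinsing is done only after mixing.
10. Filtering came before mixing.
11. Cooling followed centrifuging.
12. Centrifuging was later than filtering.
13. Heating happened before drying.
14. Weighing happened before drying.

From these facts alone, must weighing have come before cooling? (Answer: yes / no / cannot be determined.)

yes

Chain the constraints: weighing → mixing → cooling. Each link is directly stated, so weighing comes before cooling.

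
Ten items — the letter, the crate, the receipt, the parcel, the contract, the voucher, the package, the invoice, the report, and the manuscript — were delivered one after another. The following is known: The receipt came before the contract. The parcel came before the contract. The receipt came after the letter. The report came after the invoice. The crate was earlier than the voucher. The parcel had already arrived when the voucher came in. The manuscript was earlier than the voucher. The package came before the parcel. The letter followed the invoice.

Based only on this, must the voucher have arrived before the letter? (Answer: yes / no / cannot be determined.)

cannot be determined

No chain of stated constraints runs from the voucher to the letter, and none runs from the letter to the voucher either.
So the relative order of the voucher and the letter is not fixed by the given facts.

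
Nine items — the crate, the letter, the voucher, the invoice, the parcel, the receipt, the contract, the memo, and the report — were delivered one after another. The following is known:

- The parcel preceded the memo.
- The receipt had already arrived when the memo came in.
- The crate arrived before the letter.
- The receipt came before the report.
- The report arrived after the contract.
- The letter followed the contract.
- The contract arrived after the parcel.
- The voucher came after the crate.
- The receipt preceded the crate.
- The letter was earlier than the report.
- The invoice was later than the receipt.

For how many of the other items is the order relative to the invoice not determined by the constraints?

Forced before the invoice: the receipt.
That leaves the contract, the crate, the letter, the memo, the parcel, the report, and the voucher with no forced order relative to the invoice — 7.

7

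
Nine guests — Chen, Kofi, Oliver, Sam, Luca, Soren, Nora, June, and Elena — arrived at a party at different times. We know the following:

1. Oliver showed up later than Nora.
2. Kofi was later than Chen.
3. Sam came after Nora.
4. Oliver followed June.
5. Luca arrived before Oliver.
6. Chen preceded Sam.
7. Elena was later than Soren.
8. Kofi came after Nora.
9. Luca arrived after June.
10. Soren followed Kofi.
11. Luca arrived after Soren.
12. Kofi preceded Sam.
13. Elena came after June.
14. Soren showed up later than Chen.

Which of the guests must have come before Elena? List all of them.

Chen, June, Kofi, Nora, Soren

Directly stated before Elena: June and Soren.
Chen reaches Elena via Chen → Soren → Elena.
Kofi reaches Elena via Kofi → Soren → Elena.
Nora reaches Elena via Nora → Kofi → Soren → Elena.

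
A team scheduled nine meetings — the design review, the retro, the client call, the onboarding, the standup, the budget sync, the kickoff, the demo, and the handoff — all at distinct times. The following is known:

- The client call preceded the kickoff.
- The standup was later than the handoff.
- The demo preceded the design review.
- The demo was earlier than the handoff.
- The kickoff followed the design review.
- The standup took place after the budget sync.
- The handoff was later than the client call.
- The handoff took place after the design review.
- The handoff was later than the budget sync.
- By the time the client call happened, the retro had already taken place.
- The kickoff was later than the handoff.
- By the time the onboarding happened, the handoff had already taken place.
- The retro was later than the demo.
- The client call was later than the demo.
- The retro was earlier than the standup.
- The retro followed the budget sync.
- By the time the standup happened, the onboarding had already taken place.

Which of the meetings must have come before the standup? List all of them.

Directly stated before the standup: the budget sync, the handoff, the onboarding, and the retro.
The client call reaches the standup via the client call → the handoff → the standup.
The demo reaches the standup via the demo → the retro → the standup.
The design review reaches the standup via the design review → the handoff → the standup.

the budget sync, the client call, the demo, the design review, the handoff, the onboarding, the retro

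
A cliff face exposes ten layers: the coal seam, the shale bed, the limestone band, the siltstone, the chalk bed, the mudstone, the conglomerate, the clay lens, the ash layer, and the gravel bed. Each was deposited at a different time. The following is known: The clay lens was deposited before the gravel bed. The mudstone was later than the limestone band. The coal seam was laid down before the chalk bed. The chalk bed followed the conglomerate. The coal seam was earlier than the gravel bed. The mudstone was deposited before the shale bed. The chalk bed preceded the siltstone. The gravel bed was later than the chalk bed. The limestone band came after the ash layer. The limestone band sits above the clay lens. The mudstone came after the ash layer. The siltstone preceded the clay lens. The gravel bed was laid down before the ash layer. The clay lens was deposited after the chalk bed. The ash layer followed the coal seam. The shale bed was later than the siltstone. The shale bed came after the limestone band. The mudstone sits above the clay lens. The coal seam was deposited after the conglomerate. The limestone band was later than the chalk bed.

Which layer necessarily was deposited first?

The conglomerate has a chain of constraints placing it before every other layer, so the conglomerate must be first.

the conglomerate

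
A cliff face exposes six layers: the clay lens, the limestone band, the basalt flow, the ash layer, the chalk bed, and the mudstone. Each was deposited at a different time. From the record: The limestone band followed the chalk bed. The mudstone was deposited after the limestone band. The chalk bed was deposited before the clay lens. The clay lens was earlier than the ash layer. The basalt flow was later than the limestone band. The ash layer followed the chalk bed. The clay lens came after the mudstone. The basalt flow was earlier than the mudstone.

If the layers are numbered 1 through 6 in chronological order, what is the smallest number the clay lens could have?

The basalt flow, the chalk bed, the limestone band, and the mudstone must all come before the clay lens — 4 forced predecessors.
Nothing else is forced ahead of the clay lens, so its earliest slot is position 4 + 1 = 5.

5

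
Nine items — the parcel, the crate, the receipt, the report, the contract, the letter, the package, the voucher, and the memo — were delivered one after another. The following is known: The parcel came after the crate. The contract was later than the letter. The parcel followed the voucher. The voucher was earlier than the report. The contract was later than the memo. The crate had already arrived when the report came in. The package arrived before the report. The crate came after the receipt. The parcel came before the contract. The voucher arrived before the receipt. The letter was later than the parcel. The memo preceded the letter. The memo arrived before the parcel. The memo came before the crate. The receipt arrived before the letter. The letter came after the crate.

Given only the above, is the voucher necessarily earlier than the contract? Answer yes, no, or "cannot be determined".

yes

Chain the constraints: the voucher → the parcel → the contract. Each link is directly stated, so the voucher comes before the contract.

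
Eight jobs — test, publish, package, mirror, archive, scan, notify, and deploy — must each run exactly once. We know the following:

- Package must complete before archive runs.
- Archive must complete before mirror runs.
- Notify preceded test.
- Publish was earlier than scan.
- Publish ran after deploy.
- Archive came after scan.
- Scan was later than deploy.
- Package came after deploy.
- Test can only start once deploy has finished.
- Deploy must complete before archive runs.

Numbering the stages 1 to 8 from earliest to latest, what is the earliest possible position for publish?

2

Deploy must come before publish — 1 forced predecessor.
Nothing else is forced ahead of publish, so its earliest slot is position 1 + 1 = 2.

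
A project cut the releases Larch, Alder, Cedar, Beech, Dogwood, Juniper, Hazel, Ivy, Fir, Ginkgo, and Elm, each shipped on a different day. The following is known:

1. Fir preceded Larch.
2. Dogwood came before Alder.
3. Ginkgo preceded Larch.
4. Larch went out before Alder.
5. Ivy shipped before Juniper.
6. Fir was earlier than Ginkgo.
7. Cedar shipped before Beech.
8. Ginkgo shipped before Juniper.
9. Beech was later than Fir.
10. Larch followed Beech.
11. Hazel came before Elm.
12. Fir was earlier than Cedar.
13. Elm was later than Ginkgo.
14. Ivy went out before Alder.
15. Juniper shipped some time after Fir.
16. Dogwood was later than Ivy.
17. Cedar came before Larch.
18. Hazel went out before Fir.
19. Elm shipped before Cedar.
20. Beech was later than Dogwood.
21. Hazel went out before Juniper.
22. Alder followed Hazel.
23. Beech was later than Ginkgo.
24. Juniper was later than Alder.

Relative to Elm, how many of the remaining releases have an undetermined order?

Forced before Elm: Fir, Ginkgo, and Hazel; forced after Elm: Alder, Beech, Cedar, Juniper, and Larch.
That leaves Dogwood and Ivy with no forced order relative to Elm — 2.

2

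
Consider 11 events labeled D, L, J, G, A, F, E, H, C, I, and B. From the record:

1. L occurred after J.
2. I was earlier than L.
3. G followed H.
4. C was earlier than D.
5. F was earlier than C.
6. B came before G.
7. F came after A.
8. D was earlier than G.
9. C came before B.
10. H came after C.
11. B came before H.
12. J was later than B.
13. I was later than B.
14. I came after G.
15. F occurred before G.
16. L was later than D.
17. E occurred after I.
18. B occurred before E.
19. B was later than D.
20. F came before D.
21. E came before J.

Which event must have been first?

A has a chain of constraints placing it before every other event, so A must be first.

A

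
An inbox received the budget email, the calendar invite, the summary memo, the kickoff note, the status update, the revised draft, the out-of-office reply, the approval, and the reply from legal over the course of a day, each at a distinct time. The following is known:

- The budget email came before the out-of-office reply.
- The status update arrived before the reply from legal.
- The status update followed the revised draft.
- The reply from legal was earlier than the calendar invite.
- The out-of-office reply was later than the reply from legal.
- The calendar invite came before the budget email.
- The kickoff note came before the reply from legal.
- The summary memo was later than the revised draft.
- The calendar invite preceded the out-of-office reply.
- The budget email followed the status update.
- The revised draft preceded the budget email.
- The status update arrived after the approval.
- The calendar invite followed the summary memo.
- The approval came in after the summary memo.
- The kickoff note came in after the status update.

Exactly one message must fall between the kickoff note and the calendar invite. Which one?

Tracing the constraints gives the kickoff note → the reply from legal → the calendar invite, so the reply from legal sits after the kickoff note and before the calendar invite.
No other message is forced both after the kickoff note and before the calendar invite.

the reply from legal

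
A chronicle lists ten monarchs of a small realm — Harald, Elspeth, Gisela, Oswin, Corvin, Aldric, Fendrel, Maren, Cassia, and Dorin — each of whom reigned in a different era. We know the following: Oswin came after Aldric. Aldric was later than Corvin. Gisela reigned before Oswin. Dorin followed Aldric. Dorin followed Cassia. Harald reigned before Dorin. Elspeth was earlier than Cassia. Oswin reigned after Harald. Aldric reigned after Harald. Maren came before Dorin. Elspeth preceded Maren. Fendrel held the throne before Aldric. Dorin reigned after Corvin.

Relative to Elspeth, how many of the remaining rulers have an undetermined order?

6

Forced after Elspeth: Cassia, Dorin, and Maren.
That leaves Aldric, Corvin, Fendrel, Gisela, Harald, and Oswin with no forced order relative to Elspeth — 6.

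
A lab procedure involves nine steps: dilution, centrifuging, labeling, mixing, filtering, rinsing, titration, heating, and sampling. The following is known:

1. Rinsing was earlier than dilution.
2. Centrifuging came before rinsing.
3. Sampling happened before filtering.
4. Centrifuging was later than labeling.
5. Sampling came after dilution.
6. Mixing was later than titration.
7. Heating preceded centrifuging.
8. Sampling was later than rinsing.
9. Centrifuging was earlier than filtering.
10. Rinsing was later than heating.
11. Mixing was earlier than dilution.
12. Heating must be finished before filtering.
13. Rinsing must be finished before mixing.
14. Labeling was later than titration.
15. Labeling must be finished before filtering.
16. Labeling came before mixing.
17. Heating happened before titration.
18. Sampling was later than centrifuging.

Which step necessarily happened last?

filtering

Every other step has a chain of constraints placing it before filtering, so filtering is last.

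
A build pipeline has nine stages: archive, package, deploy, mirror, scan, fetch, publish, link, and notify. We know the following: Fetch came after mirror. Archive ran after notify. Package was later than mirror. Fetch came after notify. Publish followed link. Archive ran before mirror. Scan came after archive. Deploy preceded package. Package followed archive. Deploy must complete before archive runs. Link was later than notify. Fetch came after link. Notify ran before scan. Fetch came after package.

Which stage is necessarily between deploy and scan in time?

archive

Tracing the constraints gives deploy → archive → scan, so archive sits after deploy and before scan.
No other stage is forced both after deploy and before scan.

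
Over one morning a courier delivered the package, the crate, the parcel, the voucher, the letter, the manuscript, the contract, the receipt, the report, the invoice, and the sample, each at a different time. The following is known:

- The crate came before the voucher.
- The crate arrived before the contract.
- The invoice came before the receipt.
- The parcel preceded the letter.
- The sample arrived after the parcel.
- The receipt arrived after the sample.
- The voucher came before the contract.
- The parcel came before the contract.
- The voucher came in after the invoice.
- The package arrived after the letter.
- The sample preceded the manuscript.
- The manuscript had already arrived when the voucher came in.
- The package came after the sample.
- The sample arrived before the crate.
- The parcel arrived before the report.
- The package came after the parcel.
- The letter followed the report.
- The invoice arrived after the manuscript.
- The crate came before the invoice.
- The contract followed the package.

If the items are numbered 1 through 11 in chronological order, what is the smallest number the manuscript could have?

3

The parcel and the sample must both come before the manuscript — 2 forced predecessors.
Nothing else is forced ahead of the manuscript, so its earliest slot is position 2 + 1 = 3.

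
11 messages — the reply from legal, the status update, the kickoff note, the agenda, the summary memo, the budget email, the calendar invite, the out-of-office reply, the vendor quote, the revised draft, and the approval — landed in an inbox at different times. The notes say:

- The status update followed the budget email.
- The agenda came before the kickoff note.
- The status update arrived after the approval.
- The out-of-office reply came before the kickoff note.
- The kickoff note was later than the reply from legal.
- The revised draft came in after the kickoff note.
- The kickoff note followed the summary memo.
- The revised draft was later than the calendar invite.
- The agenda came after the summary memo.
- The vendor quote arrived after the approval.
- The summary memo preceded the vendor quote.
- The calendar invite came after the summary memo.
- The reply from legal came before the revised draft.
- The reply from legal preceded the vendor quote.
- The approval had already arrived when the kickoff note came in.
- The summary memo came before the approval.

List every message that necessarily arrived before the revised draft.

Directly stated before the revised draft: the calendar invite, the kickoff note, and the reply from legal.
The agenda reaches the revised draft via the agenda → the kickoff note → the revised draft.
The approval reaches the revised draft via the approval → the kickoff note → the revised draft.
The out-of-office reply reaches the revised draft via the out-of-office reply → the kickoff note → the revised draft.
Likewise the summary memo reaches the revised draft by chaining the stated constraints.
No chain forces the vendor quote (or any of the others) ahead of the revised draft.

the agenda, the approval, the calendar invite, the kickoff note, the out-of-office reply, the reply from legal, the summary memo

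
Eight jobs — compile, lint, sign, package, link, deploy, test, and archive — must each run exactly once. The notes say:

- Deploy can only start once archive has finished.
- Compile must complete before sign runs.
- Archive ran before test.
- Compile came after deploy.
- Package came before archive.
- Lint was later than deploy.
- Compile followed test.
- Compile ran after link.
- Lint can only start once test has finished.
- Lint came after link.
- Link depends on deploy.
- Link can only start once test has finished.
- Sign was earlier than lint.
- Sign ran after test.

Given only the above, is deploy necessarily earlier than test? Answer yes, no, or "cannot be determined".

No chain of stated constraints runs from deploy to test, and none runs from test to deploy either.
So the relative order of deploy and test is not fixed by the given facts.

cannot be determined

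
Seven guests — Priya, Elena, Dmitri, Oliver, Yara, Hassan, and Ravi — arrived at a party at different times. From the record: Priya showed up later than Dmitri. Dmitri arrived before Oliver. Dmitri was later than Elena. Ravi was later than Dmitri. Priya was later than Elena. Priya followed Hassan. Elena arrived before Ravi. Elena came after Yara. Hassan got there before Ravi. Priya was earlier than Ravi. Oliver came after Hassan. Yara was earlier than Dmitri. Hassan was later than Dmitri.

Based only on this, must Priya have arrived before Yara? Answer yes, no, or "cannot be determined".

Tracing the constraints gives Yara → Elena → Priya, so Yara must come before Priya.
That means Priya cannot be before Yara.

no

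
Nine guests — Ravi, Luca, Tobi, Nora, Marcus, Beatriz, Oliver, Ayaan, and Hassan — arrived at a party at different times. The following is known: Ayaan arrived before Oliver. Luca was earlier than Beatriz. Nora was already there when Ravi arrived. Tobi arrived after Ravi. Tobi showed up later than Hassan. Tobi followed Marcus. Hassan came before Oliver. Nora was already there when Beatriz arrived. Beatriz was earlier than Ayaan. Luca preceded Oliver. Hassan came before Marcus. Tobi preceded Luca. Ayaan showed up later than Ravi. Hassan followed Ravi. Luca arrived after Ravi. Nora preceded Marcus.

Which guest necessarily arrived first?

Nora

Nora has a chain of constraints placing them before every other guest, so Nora must be first.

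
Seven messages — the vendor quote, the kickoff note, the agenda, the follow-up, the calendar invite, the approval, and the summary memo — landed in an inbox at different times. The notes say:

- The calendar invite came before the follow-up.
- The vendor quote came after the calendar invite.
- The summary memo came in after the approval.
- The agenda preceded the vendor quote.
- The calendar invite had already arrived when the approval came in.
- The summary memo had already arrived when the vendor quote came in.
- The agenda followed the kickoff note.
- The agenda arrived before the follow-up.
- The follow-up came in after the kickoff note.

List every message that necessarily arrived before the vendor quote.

Directly stated before the vendor quote: the agenda, the calendar invite, and the summary memo.
The approval reaches the vendor quote via the approval → the summary memo → the vendor quote.
The kickoff note reaches the vendor quote via the kickoff note → the agenda → the vendor quote.
No chain forces the follow-up ahead of the vendor quote.

the agenda, the approval, the calendar invite, the kickoff note, the summary memo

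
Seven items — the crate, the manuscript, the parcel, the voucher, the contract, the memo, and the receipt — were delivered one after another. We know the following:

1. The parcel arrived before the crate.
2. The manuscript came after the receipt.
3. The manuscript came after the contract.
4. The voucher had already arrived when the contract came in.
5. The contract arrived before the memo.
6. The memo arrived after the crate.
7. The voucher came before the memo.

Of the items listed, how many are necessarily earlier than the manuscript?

3

Directly stated before the manuscript: the contract and the receipt.
The voucher reaches the manuscript via the voucher → the contract → the manuscript.
That's the contract, the receipt, and the voucher — 3 in all.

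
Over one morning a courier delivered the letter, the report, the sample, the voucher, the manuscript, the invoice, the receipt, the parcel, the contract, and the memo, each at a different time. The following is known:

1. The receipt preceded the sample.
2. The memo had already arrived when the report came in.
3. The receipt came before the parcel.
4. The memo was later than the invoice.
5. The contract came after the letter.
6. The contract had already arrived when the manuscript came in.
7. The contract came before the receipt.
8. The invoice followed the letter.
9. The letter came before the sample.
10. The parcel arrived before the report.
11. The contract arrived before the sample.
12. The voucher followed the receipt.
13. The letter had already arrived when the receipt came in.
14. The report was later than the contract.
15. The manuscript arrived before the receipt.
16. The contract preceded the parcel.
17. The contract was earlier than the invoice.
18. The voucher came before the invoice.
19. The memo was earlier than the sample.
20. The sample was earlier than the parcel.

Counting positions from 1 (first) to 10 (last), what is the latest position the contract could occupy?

2

The contract must come before the invoice, the manuscript, the memo, the parcel, the receipt, the report, the sample, and the voucher — 8 items forced after it.
Everything else can be placed before the contract in some valid order, so the contract can sit as late as position 10 − 8 = 2.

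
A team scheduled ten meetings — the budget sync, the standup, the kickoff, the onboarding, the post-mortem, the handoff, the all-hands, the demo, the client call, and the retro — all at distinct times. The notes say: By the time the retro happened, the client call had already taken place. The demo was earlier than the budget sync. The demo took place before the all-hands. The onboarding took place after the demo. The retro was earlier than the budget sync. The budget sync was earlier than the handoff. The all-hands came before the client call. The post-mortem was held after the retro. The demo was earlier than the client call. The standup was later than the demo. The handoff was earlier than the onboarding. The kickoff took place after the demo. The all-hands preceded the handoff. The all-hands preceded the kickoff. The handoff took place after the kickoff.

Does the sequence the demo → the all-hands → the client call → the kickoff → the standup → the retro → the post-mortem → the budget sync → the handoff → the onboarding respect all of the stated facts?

yes

Check each stated constraint against the proposed order — e.g. the all-hands is ahead of the handoff; the demo is ahead of the onboarding. Every pair is in the required order; nothing is violated.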